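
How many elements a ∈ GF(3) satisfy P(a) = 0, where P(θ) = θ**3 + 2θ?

3

Evaluate at each of the 3 elements of GF(3):
P(0) = 0 → root; P(1) = 0 → root; P(2) = 0 → root.
Roots: {0, 1, 2}.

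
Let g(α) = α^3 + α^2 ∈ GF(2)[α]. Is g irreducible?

No

Check for roots in GF(2): g(0) = 0 → root; g(1) = 0 → root.
g(0) = 0, so (α) divides g(α); g is reducible.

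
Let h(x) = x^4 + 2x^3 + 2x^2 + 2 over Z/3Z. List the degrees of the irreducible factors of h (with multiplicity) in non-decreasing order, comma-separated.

1, 3

Roots in Z/3Z: h(0) = 2; h(1) = 1; h(2) = 0 → root.
Linear factors from roots: (x + 1).
Complete factorization: h(x) = (x + 1)·(x^3 + x^2 + x + 2).
Factor degrees with multiplicity: 1 + 3 = 4.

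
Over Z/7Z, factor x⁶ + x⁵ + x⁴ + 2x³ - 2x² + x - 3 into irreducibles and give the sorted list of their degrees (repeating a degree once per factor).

Write f(x) = x⁶ + x⁵ + x⁴ + 2x³ - 2x² + x - 3.
Linear factors from roots: (x - 2), (x + 1).
Complete factorization: f(x) = (x + 1)·(x - 2)·(x² - 3x + 1)·(x² - 2x - 2).
Factor degrees with multiplicity: 1 + 1 + 2 + 2 = 6.

1, 1, 2, 2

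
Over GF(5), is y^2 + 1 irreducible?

No

Write P(y) = y^2 + 1.
Check for roots in GF(5): P(0) = 1; P(1) = 2; P(2) = 0 → root; P(3) = 0 → root; P(4) = 2.
P(2) = 0, so (y − 2) divides P(y); P is reducible.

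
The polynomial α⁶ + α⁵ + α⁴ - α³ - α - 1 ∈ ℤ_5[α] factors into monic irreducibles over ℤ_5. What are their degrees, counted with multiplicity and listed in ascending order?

Write h(α) = α⁶ + α⁵ + α⁴ - α³ - α - 1.
Roots in ℤ_5: h(0) = 4; h(1) = 0 → root; h(2) = 1; h(3) = 2; h(4) = 2.
Linear factors from roots: (α - 1).
Complete factorization: h(α) = (α - 1)·(α² + 2)·(α³ + 2α² + α - 2).
Factor degrees with multiplicity: 1 + 2 + 3 = 6.

1, 2, 3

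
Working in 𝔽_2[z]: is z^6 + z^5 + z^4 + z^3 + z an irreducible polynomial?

Write P(z) = z^6 + z^5 + z^4 + z^3 + z.
Check for roots in 𝔽_2: P(0) = 0 → root; P(1) = 1.
P(0) = 0, so (z) divides P(z); P is reducible.

No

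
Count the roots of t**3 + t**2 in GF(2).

Write g(t) = t**3 + t**2.
Evaluate at each of the 2 elements of GF(2):
g(0) = 0 → root; g(1) = 0 → root.
Roots: {0, 1}.

2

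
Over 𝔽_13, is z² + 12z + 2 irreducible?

Yes

Write f(z) = z² + 12z + 2.
Check each element of 𝔽_13 for a root: f(0)=2, f(1)=2, f(2)=4, f(3)=8, f(4)=1, f(5)=9, f(6)=6, f(7)=5, f(8)=6, f(9)=9, f(10)=1, f(11)=8, f(12)=4.
No roots. A degree-2 polynomial over a field with no linear factor is irreducible.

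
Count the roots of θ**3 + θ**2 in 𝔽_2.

Write h(θ) = θ**3 + θ**2.
Evaluate at each of the 2 elements of 𝔽_2:
h(0) = 0 → root; h(1) = 0 → root.
Roots: {0, 1}.

2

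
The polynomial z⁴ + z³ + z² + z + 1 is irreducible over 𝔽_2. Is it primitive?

No

Write f(z) = z⁴ + z³ + z² + z + 1.
|GF(2^4)^×| = 2^4 − 1 = 15. Prime factorization: 15 = 3·5.
f is primitive ⇔ z has order 15 in GF(2)[z]/(f), i.e. z^(15/q) ≠ 1 for each prime q | 15.
z^(5) mod f = 1
z^(3) mod f = z³.
Since z^(5) = 1, the order of z divides 5 < 15; not primitive.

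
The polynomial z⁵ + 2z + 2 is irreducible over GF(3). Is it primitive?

No

Write f(z) = z⁵ + 2z + 2.
|GF(3^5)^×| = 3^5 − 1 = 242. Prime factorization: 242 = 2·11^2.
f is primitive ⇔ z has order 242 in GF(3)[z]/(f), i.e. z^(242/q) ≠ 1 for each prime q | 242.
z^(121) mod f = 1
z^(22) mod f = z³ + 2z² + 2z + 1.
Since z^(121) = 1, the order of z divides 121 < 242; not primitive.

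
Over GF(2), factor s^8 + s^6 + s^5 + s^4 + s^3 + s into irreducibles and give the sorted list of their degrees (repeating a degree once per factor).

1, 1, 2, 2, 2

Write f(s) = s^8 + s^6 + s^5 + s^4 + s^3 + s.
Roots in GF(2): f(0) = 0 → root; f(1) = 0 → root.
Linear factors from roots: (s), (s + 1).
Complete factorization: f(s) = (s)·(s + 1)·(s^2 + s + 1)^3.
Factor degrees with multiplicity: 1 + 1 + 2 + 2 + 2 = 8.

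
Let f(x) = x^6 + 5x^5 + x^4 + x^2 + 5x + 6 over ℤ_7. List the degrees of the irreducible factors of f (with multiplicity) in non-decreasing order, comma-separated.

Complete factorization: f(x) = (x^6 + 5x^5 + x^4 + x^2 + 5x + 6).
Factor degrees with multiplicity: 6 = 6.

6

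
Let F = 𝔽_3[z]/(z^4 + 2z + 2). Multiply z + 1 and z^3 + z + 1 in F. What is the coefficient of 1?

2

Multiply in 𝔽_3[z]: (z + 1)·(z^3 + z + 1) = z^4 + z^3 + z^2 + 2z + 1.
Reduce using z^4 ≡ z + 1 (mod z^4 + 2z + 2).
Reduced: z^3 + z^2 + 2.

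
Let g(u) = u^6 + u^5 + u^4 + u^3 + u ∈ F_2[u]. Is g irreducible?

Check for roots in F_2: g(0) = 0 → root; g(1) = 1.
g(0) = 0, so (u) divides g(u); g is reducible.

No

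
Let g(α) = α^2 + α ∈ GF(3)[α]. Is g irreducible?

No

Check for roots in GF(3): g(0) = 0 → root; g(1) = 2; g(2) = 0 → root.
g(0) = 0, so (α) divides g(α); g is reducible.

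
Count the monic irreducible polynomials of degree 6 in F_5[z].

2580

By the necklace-counting formula, N_5(6) = (1/6) Σ_{d|6} μ(6/d)·5^d.
Divisors of 6: 1, 2, 3, 6; μ(6/d) for each: 1, -1, -1, 1.
Σ = 5^1 − 5^2 − 5^3 + 5^6 = 15480.
N = 15480/6 = 2580.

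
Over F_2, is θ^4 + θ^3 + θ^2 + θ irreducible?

No

Write m(θ) = θ^4 + θ^3 + θ^2 + θ.
Check for roots in F_2: m(0) = 0 → root; m(1) = 0 → root.
m(0) = 0, so (θ) divides m(θ); m is reducible.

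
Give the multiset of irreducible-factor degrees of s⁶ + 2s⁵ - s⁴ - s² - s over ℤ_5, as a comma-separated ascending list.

1, 1, 2, 2

Write h(s) = s⁶ + 2s⁵ - s⁴ - s² - s.
Roots in ℤ_5: h(0) = 0 → root; h(1) = 0 → root; h(2) = 1; h(3) = 2; h(4) = 3.
Linear factors from roots: (s), (s - 1).
Complete factorization: h(s) = (s)·(s - 1)·(s² + s + 2)·(s² + 2s - 2).
Factor degrees with multiplicity: 1 + 1 + 2 + 2 = 6.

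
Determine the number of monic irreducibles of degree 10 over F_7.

28245840

The number of monic irreducibles of degree 10 over GF(7) is (1/10)·Σ_{d∣10} μ(10/d) 7^d.
Divisors of 10: 1, 2, 5, 10; μ(10/d) for each: 1, -1, -1, 1.
Σ = 7^1 − 7^2 − 7^5 + 7^10 = 282458400.
N = 282458400/10 = 28245840.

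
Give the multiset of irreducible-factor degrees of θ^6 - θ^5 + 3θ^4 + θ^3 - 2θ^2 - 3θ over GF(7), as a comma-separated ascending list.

1, 2, 3

Write g(θ) = θ^6 - θ^5 + 3θ^4 + θ^3 - 2θ^2 - 3θ.
Linear factors from roots: (θ).
Complete factorization: g(θ) = (θ)·(θ^2 + θ - 3)·(θ^3 - 2θ^2 + θ + 1).
Factor degrees with multiplicity: 1 + 2 + 3 = 6.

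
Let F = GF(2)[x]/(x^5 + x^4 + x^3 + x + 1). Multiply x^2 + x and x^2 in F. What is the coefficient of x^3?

1

Multiply in GF(2)[x]: (x^2 + x)·(x^2) = x^4 + x^3.
Reduced: x^4 + x^3.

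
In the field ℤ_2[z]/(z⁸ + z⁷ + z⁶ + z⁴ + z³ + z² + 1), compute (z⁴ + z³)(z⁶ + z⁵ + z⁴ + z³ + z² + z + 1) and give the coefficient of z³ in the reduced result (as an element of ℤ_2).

Multiply in ℤ_2[z]: (z⁴ + z³)·(z⁶ + z⁵ + z⁴ + z³ + z² + z + 1) = z¹⁰ + z³.
Reduce using z⁸ ≡ z⁷ + z⁶ + z⁴ + z³ + z² + 1 (mod z⁸ + z⁷ + z⁶ + z⁴ + z³ + z² + 1).
Reduced: z⁷ + z⁶ + z² + z.

0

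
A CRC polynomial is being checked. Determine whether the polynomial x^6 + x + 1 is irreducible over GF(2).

Write m(x) = x^6 + x + 1.
Check for roots in GF(2): m(0) = 1; m(1) = 1.
No roots, so no linear factors.
Monic irreducibles of degree 2 over GF(2): x^2 + x + 1.
None of them divide m (all give nonzero remainder).
Monic irreducibles of degree 3 over GF(2): x^3 + x + 1, x^3 + x^2 + 1.
None of them divide m (all give nonzero remainder).
No irreducible factor of degree ≤ 3 exists, so m is irreducible over GF(2).

Yes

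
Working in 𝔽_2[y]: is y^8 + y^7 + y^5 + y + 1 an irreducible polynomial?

Yes

Write m(y) = y^8 + y^7 + y^5 + y + 1.
Check for roots in 𝔽_2: m(0) = 1; m(1) = 1.
No roots, so no linear factors.
Monic irreducibles of degree 2 over GF(2): y^2 + y + 1.
None of them divide m (all give nonzero remainder).
Monic irreducibles of degree 3 over GF(2): y^3 + y + 1, y^3 + y^2 + 1.
None of them divide m (all give nonzero remainder).
Monic irreducibles of degree 4 over GF(2): y^4 + y + 1, y^4 + y^3 + 1, y^4 + y^3 + y^2 + y + 1.
None of them divide m (all give nonzero remainder).
No irreducible factor of degree ≤ 4 exists, so m is irreducible over GF(2).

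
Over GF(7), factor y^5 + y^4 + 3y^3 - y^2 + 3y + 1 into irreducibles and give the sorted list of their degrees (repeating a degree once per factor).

Write f(y) = y^5 + y^4 + 3y^3 - y^2 + 3y + 1.
Linear factors from roots: (y - 3), (y + 2).
Complete factorization: f(y) = (y - 3)·(y + 2)^2·(y^2 - 3).
Factor degrees with multiplicity: 1 + 1 + 1 + 2 = 5.

1, 1, 1, 2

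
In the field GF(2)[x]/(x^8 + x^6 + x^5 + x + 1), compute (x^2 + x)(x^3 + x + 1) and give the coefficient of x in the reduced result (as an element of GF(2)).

1

Multiply in GF(2)[x]: (x^2 + x)·(x^3 + x + 1) = x^5 + x^4 + x^3 + x.
Reduced: x^5 + x^4 + x^3 + x.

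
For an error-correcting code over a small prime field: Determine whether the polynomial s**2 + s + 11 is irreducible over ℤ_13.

Write h(s) = s**2 + s + 11.
Check each element of ℤ_13 for a root: h(0)=11, h(1)=0, h(2)=4, h(3)=10, h(4)=5, h(5)=2, h(6)=1, h(7)=2, h(8)=5, h(9)=10, h(10)=4, h(11)=0, h(12)=11.
h(1) = 0, so (s − 1) divides h(s); h is reducible.

No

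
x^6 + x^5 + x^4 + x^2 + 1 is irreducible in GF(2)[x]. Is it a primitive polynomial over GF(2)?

No

Write f(x) = x^6 + x^5 + x^4 + x^2 + 1.
|GF(2^6)^×| = 2^6 − 1 = 63. Prime factorization: 63 = 3^2·7.
f is primitive ⇔ x has order 63 in GF(2)[x]/(f), i.e. x^(63/q) ≠ 1 for each prime q | 63.
x^(21) mod f = 1
x^(9) mod f = x^3 + 1.
Since x^(21) = 1, the order of x divides 21 < 63; not primitive.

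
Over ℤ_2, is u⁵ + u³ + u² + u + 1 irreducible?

Yes

Write f(u) = u⁵ + u³ + u² + u + 1.
Check for roots in ℤ_2: f(0) = 1; f(1) = 1.
No roots, so no linear factors.
Monic irreducibles of degree 2 over GF(2): u² + u + 1.
None of them divide f (all give nonzero remainder).
No irreducible factor of degree ≤ 2 exists, so f is irreducible over GF(2).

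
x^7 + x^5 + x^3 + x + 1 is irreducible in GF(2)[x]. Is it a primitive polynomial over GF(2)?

Yes

Write f(x) = x^7 + x^5 + x^3 + x + 1.
|GF(2^7)^×| = 2^7 − 1 = 127. Prime factorization: 127 = 127.
f is primitive ⇔ x has order 127 in GF(2)[x]/(f), i.e. x^(127/q) ≠ 1 for each prime q | 127.
x^(1) mod f = x.
None equal 1, so x has full order 127; f is primitive.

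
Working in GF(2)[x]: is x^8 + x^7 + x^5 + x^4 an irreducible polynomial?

Write h(x) = x^8 + x^7 + x^5 + x^4.
Check for roots in GF(2): h(0) = 0 → root; h(1) = 0 → root.
h(0) = 0, so (x) divides h(x); h is reducible.

No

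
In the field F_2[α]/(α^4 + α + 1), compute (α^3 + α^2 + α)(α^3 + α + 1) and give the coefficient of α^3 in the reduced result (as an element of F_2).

1

Multiply in F_2[α]: (α^3 + α^2 + α)·(α^3 + α + 1) = α^6 + α^5 + α.
Reduce using α^4 ≡ α + 1 (mod α^4 + α + 1).
Reduced: α^3.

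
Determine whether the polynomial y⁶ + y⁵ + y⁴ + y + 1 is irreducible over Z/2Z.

Yes

Write f(y) = y⁶ + y⁵ + y⁴ + y + 1.
Check for roots in Z/2Z: f(0) = 1; f(1) = 1.
No roots, so no linear factors.
Monic irreducibles of degree 2 over GF(2): y² + y + 1.
None of them divide f (all give nonzero remainder).
Monic irreducibles of degree 3 over GF(2): y³ + y + 1, y³ + y² + 1.
None of them divide f (all give nonzero remainder).
No irreducible factor of degree ≤ 3 exists, so f is irreducible over GF(2).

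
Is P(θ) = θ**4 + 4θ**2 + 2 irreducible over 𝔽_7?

No

Check for roots in 𝔽_7: P(0) = 2; P(1) = 0 → root; P(2) = 6; P(3) = 0 → root; P(4) = 0 → root; P(5) = 6; P(6) = 0 → root.
P(1) = 0, so (θ − 1) divides P(θ); P is reducible.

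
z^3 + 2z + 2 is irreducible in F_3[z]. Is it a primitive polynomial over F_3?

Write f(z) = z^3 + 2z + 2.
|GF(3^3)^×| = 3^3 − 1 = 26. Prime factorization: 26 = 2·13.
f is primitive ⇔ z has order 26 in GF(3)[z]/(f), i.e. z^(26/q) ≠ 1 for each prime q | 26.
z^(13) mod f = 1
z^(2) mod f = z^2.
Since z^(13) = 1, the order of z divides 13 < 26; not primitive.

No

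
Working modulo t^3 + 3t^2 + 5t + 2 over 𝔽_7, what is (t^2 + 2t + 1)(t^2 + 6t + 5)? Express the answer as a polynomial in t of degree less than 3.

Multiply in 𝔽_7[t]: (t^2 + 2t + 1)·(t^2 + 6t + 5) = t^4 + t^3 + 4t^2 + 2t + 5.
Reduce using t^3 ≡ 4t^2 + 2t + 5 (mod t^3 + 3t^2 + 5t + 2).
Reduced: 5t^2 + 3t + 2.

5t^2 + 3t + 2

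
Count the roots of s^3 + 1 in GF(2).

1

Write f(s) = s^3 + 1.
Evaluate at each of the 2 elements of GF(2):
f(0) = 1; f(1) = 0 → root.
Roots: {1}.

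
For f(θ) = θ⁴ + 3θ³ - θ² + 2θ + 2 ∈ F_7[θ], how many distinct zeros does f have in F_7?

Evaluate at each of the 7 elements of F_7:
f(0) = 2; f(1) = 0 → root; f(2) = 0 → root; f(3) = 0 → root; f(4) = 1; f(5) = 0 → root; f(6) = 4.
Roots: {1, 2, 3, 5}.

4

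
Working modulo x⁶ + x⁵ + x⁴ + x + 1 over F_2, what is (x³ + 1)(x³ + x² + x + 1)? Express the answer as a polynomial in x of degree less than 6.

x^2

Multiply in F_2[x]: (x³ + 1)·(x³ + x² + x + 1) = x⁶ + x⁵ + x⁴ + x² + x + 1.
Reduce using x⁶ ≡ x⁵ + x⁴ + x + 1 (mod x⁶ + x⁵ + x⁴ + x + 1).
Reduced: x².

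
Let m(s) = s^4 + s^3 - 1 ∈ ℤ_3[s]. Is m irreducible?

Yes

Check for roots in ℤ_3: m(0) = 2; m(1) = 1; m(2) = 2.
No roots, so no linear factors.
Monic irreducibles of degree 2 over GF(3): s^2 + 1, s^2 + s - 1, s^2 - s - 1.
None of them divide m (all give nonzero remainder).
No irreducible factor of degree ≤ 2 exists, so m is irreducible over GF(3).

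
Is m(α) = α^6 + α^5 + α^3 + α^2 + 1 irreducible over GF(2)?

Check for roots in GF(2): m(0) = 1; m(1) = 1.
No roots, so no linear factors.
Monic irreducibles of degree 2 over GF(2): α^2 + α + 1.
None of them divide m (all give nonzero remainder).
Monic irreducibles of degree 3 over GF(2): α^3 + α + 1, α^3 + α^2 + 1.
None of them divide m (all give nonzero remainder).
No irreducible factor of degree ≤ 3 exists, so m is irreducible over GF(2).

Yes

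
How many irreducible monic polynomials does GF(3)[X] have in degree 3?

By the necklace-counting formula, N_3(3) = (1/3) Σ_{d|3} μ(3/d)·3^d.
Divisors of 3: 1, 3; μ(3/d) for each: -1, 1.
Σ = − 3^1 + 3^3 = 24.
N = 24/3 = 8.

8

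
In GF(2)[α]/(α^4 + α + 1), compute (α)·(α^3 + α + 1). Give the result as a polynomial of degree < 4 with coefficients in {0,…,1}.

α^2 + 1

Multiply in GF(2)[α]: (α)·(α^3 + α + 1) = α^4 + α^2 + α.
Reduce using α^4 ≡ α + 1 (mod α^4 + α + 1).
Reduced: α^2 + 1.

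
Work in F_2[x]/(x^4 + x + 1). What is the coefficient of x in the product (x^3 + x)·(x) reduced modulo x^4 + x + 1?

1

Multiply in F_2[x]: (x^3 + x)·(x) = x^4 + x^2.
Reduce using x^4 ≡ x + 1 (mod x^4 + x + 1).
Reduced: x^2 + x + 1.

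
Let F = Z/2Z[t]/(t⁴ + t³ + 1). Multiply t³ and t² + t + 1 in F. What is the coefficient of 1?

0

Multiply in Z/2Z[t]: (t³)·(t² + t + 1) = t⁵ + t⁴ + t³.
Reduce using t⁴ ≡ t³ + 1 (mod t⁴ + t³ + 1).
Reduced: t³ + t.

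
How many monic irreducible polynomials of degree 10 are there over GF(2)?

By the necklace-counting formula, N_2(10) = (1/10) Σ_{d|10} μ(10/d)·2^d.
Divisors of 10: 1, 2, 5, 10; μ(10/d) for each: 1, -1, -1, 1.
Σ = 2^1 − 2^2 − 2^5 + 2^10 = 990.
N = 990/10 = 99.

99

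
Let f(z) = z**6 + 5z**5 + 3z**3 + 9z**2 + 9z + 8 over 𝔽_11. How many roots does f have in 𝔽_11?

2

Evaluate at each of the 11 elements of 𝔽_11:
f(0) = 8; f(1) = 2; f(2) = 2; f(3) = 7; f(4) = 4; f(5) = 3; f(6) = 0 → root; f(7) = 0 → root; f(8) = 1; f(9) = 5; f(10) = 1.
Roots: {6, 7}.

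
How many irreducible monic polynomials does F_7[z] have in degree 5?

By the necklace-counting formula, N_7(5) = (1/5) Σ_{d|5} μ(5/d)·7^d.
Divisors of 5: 1, 5; μ(5/d) for each: -1, 1.
Σ = − 7^1 + 7^5 = 16800.
N = 16800/5 = 3360.

3360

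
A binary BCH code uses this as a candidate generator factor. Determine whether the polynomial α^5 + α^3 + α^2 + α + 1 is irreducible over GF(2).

Yes

Write P(α) = α^5 + α^3 + α^2 + α + 1.
Check for roots in GF(2): P(0) = 1; P(1) = 1.
No roots, so no linear factors.
Monic irreducibles of degree 2 over GF(2): α^2 + α + 1.
None of them divide P (all give nonzero remainder).
No irreducible factor of degree ≤ 2 exists, so P is irreducible over GF(2).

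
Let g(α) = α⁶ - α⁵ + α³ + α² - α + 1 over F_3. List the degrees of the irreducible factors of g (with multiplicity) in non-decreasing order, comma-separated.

Roots in F_3: g(0) = 1; g(1) = 2; g(2) = 1.
Complete factorization: g(α) = (α⁶ - α⁵ + α³ + α² - α + 1).
Factor degrees with multiplicity: 6 = 6.

6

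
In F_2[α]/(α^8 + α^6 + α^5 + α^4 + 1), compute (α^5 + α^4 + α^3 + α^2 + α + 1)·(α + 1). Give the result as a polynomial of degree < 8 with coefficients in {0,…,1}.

α^6 + 1

Multiply in F_2[α]: (α^5 + α^4 + α^3 + α^2 + α + 1)·(α + 1) = α^6 + 1.
Reduced: α^6 + 1.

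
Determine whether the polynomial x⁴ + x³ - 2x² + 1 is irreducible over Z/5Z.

Yes

Write h(x) = x⁴ + x³ - 2x² + 1.
Check for roots in Z/5Z: h(0) = 1; h(1) = 1; h(2) = 2; h(3) = 1; h(4) = 4.
No roots, so no linear factors.
Degree-2 irreducible divisors: test the 10 monic irreducibles of degree 2 over GF(5).
None of them divide h (all give nonzero remainder).
No irreducible factor of degree ≤ 2 exists, so h is irreducible over GF(5).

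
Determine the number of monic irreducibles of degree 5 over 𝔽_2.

6

Gauss's count: N_{2}(5) = (1/5) Σ_{d|5} μ(5/d)·2^d.
Divisors of 5: 1, 5; μ(5/d) for each: -1, 1.
Σ = − 2^1 + 2^5 = 30.
N = 30/5 = 6.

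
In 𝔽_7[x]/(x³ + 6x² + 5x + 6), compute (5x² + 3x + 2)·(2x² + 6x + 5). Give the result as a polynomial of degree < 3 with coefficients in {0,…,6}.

Multiply in 𝔽_7[x]: (5x² + 3x + 2)·(2x² + 6x + 5) = 3x⁴ + x³ + 5x² + 6x + 3.
Reduce using x³ ≡ x² + 2x + 1 (mod x³ + 6x² + 5x + 6).
Reduced: x² + 3x.

x^2 + 3x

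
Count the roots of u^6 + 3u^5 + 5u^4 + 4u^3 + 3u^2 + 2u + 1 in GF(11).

1

Write h(u) = u^6 + 3u^5 + 5u^4 + 4u^3 + 3u^2 + 2u + 1.
Evaluate at each of the 11 elements of GF(11):
h(0) = 1; h(1) = 8; h(2) = 3; h(3) = 3; h(4) = 5; h(5) = 1; h(6) = 9; h(7) = 10; h(8) = 0 → root; h(9) = 3; h(10) = 1.
Roots: {8}.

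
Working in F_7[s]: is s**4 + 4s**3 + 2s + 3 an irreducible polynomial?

Write g(s) = s**4 + 4s**3 + 2s + 3.
Check for roots in F_7: g(0) = 3; g(1) = 3; g(2) = 6; g(3) = 2; g(4) = 5; g(5) = 4; g(6) = 5.
No roots, so no linear factors.
Degree-2 irreducible divisors: test the 21 monic irreducibles of degree 2 over GF(7).
None of them divide g (all give nonzero remainder).
No irreducible factor of degree ≤ 2 exists, so g is irreducible over GF(7).

Yes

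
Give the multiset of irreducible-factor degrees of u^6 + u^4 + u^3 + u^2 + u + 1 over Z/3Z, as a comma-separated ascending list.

1, 2, 3

Write h(u) = u^6 + u^4 + u^3 + u^2 + u + 1.
Roots in Z/3Z: h(0) = 1; h(1) = 0 → root; h(2) = 2.
Linear factors from roots: (u + 2).
Complete factorization: h(u) = (u + 2)·(u^2 + 1)·(u^3 + u^2 + u + 2).
Factor degrees with multiplicity: 1 + 2 + 3 = 6.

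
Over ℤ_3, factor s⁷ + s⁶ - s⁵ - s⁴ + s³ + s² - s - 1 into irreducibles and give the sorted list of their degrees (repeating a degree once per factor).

1, 1, 1, 2, 2

Write g(s) = s⁷ + s⁶ - s⁵ - s⁴ + s³ + s² - s - 1.
Roots in ℤ_3: g(0) = 2; g(1) = 0 → root; g(2) = 0 → root.
Linear factors from roots: (s - 1), (s + 1).
Complete factorization: g(s) = (s - 1)·(s + 1)^2·(s² + s - 1)·(s² - s - 1).
Factor degrees with multiplicity: 1 + 1 + 1 + 2 + 2 = 7.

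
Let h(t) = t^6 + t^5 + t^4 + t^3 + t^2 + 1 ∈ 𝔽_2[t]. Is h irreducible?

No

Check for roots in 𝔽_2: h(0) = 1; h(1) = 0 → root.
h(1) = 0, so (t − 1) divides h(t); h is reducible.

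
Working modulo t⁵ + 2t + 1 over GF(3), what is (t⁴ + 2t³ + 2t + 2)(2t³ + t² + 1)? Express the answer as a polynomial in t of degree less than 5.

2t^4 + t^3 + 2t^2 + 2t

Multiply in GF(3)[t]: (t⁴ + 2t³ + 2t + 2)·(2t³ + t² + 1) = 2t⁷ + 2t⁶ + 2t⁵ + 2t⁴ + 2t³ + 2t² + 2t + 2.
Reduce using t⁵ ≡ t + 2 (mod t⁵ + 2t + 1).
Reduced: 2t⁴ + t³ + 2t² + 2t.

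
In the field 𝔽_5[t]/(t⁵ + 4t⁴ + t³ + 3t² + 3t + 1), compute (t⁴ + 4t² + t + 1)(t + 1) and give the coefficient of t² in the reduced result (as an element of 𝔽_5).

Multiply in 𝔽_5[t]: (t⁴ + 4t² + t + 1)·(t + 1) = t⁵ + t⁴ + 4t³ + 2t + 1.
Reduce using t⁵ ≡ t⁴ + 4t³ + 2t² + 2t + 4 (mod t⁵ + 4t⁴ + t³ + 3t² + 3t + 1).
Reduced: 2t⁴ + 3t³ + 2t² + 4t.

2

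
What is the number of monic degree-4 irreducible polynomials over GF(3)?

By the necklace-counting formula, N_3(4) = (1/4) Σ_{d|4} μ(4/d)·3^d.
Divisors of 4: 1, 2, 4; μ(4/d) for each: 0, -1, 1.
Σ = − 3^2 + 3^4 = 72.
N = 72/4 = 18.

18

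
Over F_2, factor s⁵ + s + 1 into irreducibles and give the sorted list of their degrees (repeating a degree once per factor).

2, 3

Write h(s) = s⁵ + s + 1.
Roots in F_2: h(0) = 1; h(1) = 1.
Complete factorization: h(s) = (s² + s + 1)·(s³ + s² + 1).
Factor degrees with multiplicity: 2 + 3 = 5.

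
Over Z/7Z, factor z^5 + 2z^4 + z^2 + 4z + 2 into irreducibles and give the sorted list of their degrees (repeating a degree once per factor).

Write h(z) = z^5 + 2z^4 + z^2 + 4z + 2.
Linear factors from roots: (z + 1).
Complete factorization: h(z) = (z + 1)·(z^2 + 4z + 5)·(z^2 + 4z + 6).
Factor degrees with multiplicity: 1 + 2 + 2 = 5.

1, 2, 2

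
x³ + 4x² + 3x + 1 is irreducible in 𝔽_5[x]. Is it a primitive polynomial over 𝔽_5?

No

Write f(x) = x³ + 4x² + 3x + 1.
|GF(5^3)^×| = 5^3 − 1 = 124. Prime factorization: 124 = 2^2·31.
f is primitive ⇔ x has order 124 in GF(5)[x]/(f), i.e. x^(124/q) ≠ 1 for each prime q | 124.
x^(62) mod f = 1
x^(4) mod f = 3x² + x + 4.
Since x^(62) = 1, the order of x divides 62 < 124; not primitive.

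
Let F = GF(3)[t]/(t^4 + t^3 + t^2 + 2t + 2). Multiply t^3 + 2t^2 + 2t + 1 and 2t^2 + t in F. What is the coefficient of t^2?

Multiply in GF(3)[t]: (t^3 + 2t^2 + 2t + 1)·(2t^2 + t) = 2t^5 + 2t^4 + t^2 + t.
Reduce using t^4 ≡ 2t^3 + 2t^2 + t + 1 (mod t^4 + t^3 + t^2 + 2t + 2).
Reduced: t^3.

0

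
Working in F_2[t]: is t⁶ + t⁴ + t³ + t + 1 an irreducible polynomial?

Write m(t) = t⁶ + t⁴ + t³ + t + 1.
Check for roots in F_2: m(0) = 1; m(1) = 1.
No roots, so no linear factors.
Monic irreducibles of degree 2 over GF(2): t² + t + 1.
None of them divide m (all give nonzero remainder).
Monic irreducibles of degree 3 over GF(2): t³ + t + 1, t³ + t² + 1.
None of them divide m (all give nonzero remainder).
No irreducible factor of degree ≤ 3 exists, so m is irreducible over GF(2).

Yes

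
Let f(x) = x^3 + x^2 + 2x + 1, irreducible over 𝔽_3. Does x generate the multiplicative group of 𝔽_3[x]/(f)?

Yes

|GF(3^3)^×| = 3^3 − 1 = 26. Prime factorization: 26 = 2·13.
f is primitive ⇔ x has order 26 in GF(3)[x]/(f), i.e. x^(26/q) ≠ 1 for each prime q | 26.
x^(13) mod f = 2.
x^(2) mod f = x^2.
None equal 1, so x has full order 26; f is primitive.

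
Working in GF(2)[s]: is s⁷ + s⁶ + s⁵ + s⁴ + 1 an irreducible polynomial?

Write g(s) = s⁷ + s⁶ + s⁵ + s⁴ + 1.
Check for roots in GF(2): g(0) = 1; g(1) = 1.
No roots, so no linear factors.
Monic irreducibles of degree 2 over GF(2): s² + s + 1.
None of them divide g (all give nonzero remainder).
Monic irreducibles of degree 3 over GF(2): s³ + s + 1, s³ + s² + 1.
None of them divide g (all give nonzero remainder).
No irreducible factor of degree ≤ 3 exists, so g is irreducible over GF(2).

Yes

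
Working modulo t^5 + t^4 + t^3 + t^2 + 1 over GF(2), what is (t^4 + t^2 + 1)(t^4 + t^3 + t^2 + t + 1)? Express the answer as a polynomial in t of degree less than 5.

1

Multiply in GF(2)[t]: (t^4 + t^2 + 1)·(t^4 + t^3 + t^2 + t + 1) = t^8 + t^7 + t^4 + t + 1.
Reduce using t^5 ≡ t^4 + t^3 + t^2 + 1 (mod t^5 + t^4 + t^3 + t^2 + 1).
Reduced: 1.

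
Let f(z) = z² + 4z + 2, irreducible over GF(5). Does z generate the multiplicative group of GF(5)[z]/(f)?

|GF(5^2)^×| = 5^2 − 1 = 24. Prime factorization: 24 = 2^3·3.
f is primitive ⇔ z has order 24 in GF(5)[z]/(f), i.e. z^(24/q) ≠ 1 for each prime q | 24.
z^(12) mod f = 4.
z^(8) mod f = 2z + 1.
None equal 1, so z has full order 24; f is primitive.

Yes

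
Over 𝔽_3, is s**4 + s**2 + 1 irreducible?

Write h(s) = s**4 + s**2 + 1.
Check for roots in 𝔽_3: h(0) = 1; h(1) = 0 → root; h(2) = 0 → root.
h(1) = 0, so (s − 1) divides h(s); h is reducible.

No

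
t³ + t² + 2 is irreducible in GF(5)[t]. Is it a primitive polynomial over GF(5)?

Write f(t) = t³ + t² + 2.
|GF(5^3)^×| = 5^3 − 1 = 124. Prime factorization: 124 = 2^2·31.
f is primitive ⇔ t has order 124 in GF(5)[t]/(f), i.e. t^(124/q) ≠ 1 for each prime q | 124.
t^(62) mod f = 4.
t^(4) mod f = t² + 3t + 2.
None equal 1, so t has full order 124; f is primitive.

Yes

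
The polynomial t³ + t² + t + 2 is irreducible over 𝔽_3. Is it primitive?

Write f(t) = t³ + t² + t + 2.
|GF(3^3)^×| = 3^3 − 1 = 26. Prime factorization: 26 = 2·13.
f is primitive ⇔ t has order 26 in GF(3)[t]/(f), i.e. t^(26/q) ≠ 1 for each prime q | 26.
t^(13) mod f = 1
t^(2) mod f = t².
Since t^(13) = 1, the order of t divides 13 < 26; not primitive.

No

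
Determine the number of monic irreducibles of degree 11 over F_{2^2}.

381300

x^(4^11) − x is the product of all monic irreducibles of degree dividing 11; Möbius inversion gives N = (1/11) Σ μ(11/d)·4^d.
Divisors of 11: 1, 11; μ(11/d) for each: -1, 1.
Σ = − 4^1 + 4^11 = 4194300.
N = 4194300/11 = 381300.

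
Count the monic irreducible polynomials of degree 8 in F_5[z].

48750

Gauss's count: N_{5}(8) = (1/8) Σ_{d|8} μ(8/d)·5^d.
Divisors of 8: 1, 2, 4, 8; μ(8/d) for each: 0, 0, -1, 1.
Σ = − 5^4 + 5^8 = 390000.
N = 390000/8 = 48750.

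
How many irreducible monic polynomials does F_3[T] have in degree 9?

2184

The number of monic irreducibles of degree 9 over GF(3) is (1/9)·Σ_{d∣9} μ(9/d) 3^d.
Divisors of 9: 1, 3, 9; μ(9/d) for each: 0, -1, 1.
Σ = − 3^3 + 3^9 = 19656.
N = 19656/9 = 2184.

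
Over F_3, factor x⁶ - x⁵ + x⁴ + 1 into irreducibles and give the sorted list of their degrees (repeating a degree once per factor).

Write g(x) = x⁶ - x⁵ + x⁴ + 1.
Roots in F_3: g(0) = 1; g(1) = 2; g(2) = 1.
Complete factorization: g(x) = (x⁶ - x⁵ + x⁴ + 1).
Factor degrees with multiplicity: 6 = 6.

6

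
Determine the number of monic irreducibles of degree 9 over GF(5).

217000

Gauss's count: N_{5}(9) = (1/9) Σ_{d|9} μ(9/d)·5^d.
Divisors of 9: 1, 3, 9; μ(9/d) for each: 0, -1, 1.
Σ = − 5^3 + 5^9 = 1953000.
N = 1953000/9 = 217000.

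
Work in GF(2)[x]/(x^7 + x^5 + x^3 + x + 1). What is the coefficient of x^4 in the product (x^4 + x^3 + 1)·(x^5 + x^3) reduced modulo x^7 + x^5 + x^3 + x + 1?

Multiply in GF(2)[x]: (x^4 + x^3 + 1)·(x^5 + x^3) = x^9 + x^8 + x^7 + x^6 + x^5 + x^3.
Reduce using x^7 ≡ x^5 + x^3 + x + 1 (mod x^7 + x^5 + x^3 + x + 1).
Reduced: x^4 + x.

1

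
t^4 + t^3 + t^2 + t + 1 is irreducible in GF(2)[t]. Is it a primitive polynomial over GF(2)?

No

Write f(t) = t^4 + t^3 + t^2 + t + 1.
|GF(2^4)^×| = 2^4 − 1 = 15. Prime factorization: 15 = 3·5.
f is primitive ⇔ t has order 15 in GF(2)[t]/(f), i.e. t^(15/q) ≠ 1 for each prime q | 15.
t^(5) mod f = 1
t^(3) mod f = t^3.
Since t^(5) = 1, the order of t divides 5 < 15; not primitive.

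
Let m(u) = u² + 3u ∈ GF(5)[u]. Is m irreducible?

No

Check for roots in GF(5): m(0) = 0 → root; m(1) = 4; m(2) = 0 → root; m(3) = 3; m(4) = 3.
m(0) = 0, so (u) divides m(u); m is reducible.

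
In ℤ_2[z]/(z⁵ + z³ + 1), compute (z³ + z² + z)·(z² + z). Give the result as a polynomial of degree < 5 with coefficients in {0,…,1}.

Multiply in ℤ_2[z]: (z³ + z² + z)·(z² + z) = z⁵ + z².
Reduce using z⁵ ≡ z³ + 1 (mod z⁵ + z³ + 1).
Reduced: z³ + z² + 1.

z^3 + z^2 + 1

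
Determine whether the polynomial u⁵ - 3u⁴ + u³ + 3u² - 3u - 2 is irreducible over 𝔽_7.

Yes

Write P(u) = u⁵ - 3u⁴ + u³ + 3u² - 3u - 2.
Check for roots in 𝔽_7: P(0) = 5; P(1) = 4; P(2) = 3; P(3) = 1; P(4) = 4; P(5) = 5; P(6) = 6.
No roots, so no linear factors.
Degree-2 irreducible divisors: test the 21 monic irreducibles of degree 2 over GF(7).
None of them divide P (all give nonzero remainder).
No irreducible factor of degree ≤ 2 exists, so P is irreducible over GF(7).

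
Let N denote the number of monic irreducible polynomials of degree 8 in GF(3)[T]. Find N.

810

By the necklace-counting formula, N_3(8) = (1/8) Σ_{d|8} μ(8/d)·3^d.
Divisors of 8: 1, 2, 4, 8; μ(8/d) for each: 0, 0, -1, 1.
Σ = − 3^4 + 3^8 = 6480.
N = 6480/8 = 810.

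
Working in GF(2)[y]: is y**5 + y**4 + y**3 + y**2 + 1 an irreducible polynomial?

Write g(y) = y**5 + y**4 + y**3 + y**2 + 1.
Check for roots in GF(2): g(0) = 1; g(1) = 1.
No roots, so no linear factors.
Monic irreducibles of degree 2 over GF(2): y**2 + y + 1.
None of them divide g (all give nonzero remainder).
No irreducible factor of degree ≤ 2 exists, so g is irreducible over GF(2).

Yes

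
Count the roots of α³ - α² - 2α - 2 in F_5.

1

Write g(α) = α³ - α² - 2α - 2.
Evaluate at each of the 5 elements of F_5:
g(0) = 3; g(1) = 1; g(2) = 3; g(3) = 0 → root; g(4) = 3.
Roots: {3}.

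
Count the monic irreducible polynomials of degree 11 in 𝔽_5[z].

4438920

By the necklace-counting formula, N_5(11) = (1/11) Σ_{d|11} μ(11/d)·5^d.
Divisors of 11: 1, 11; μ(11/d) for each: -1, 1.
Σ = − 5^1 + 5^11 = 48828120.
N = 48828120/11 = 4438920.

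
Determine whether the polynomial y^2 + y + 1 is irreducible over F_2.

Yes

Write f(y) = y^2 + y + 1.
Check for roots in F_2: f(0) = 1; f(1) = 1.
No roots. A degree-2 polynomial over a field with no linear factor is irreducible.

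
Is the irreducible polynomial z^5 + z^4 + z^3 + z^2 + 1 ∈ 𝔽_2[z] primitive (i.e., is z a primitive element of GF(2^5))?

Write f(z) = z^5 + z^4 + z^3 + z^2 + 1.
|GF(2^5)^×| = 2^5 − 1 = 31. Prime factorization: 31 = 31.
f is primitive ⇔ z has order 31 in GF(2)[z]/(f), i.e. z^(31/q) ≠ 1 for each prime q | 31.
z^(1) mod f = z.
None equal 1, so z has full order 31; f is primitive.

Yes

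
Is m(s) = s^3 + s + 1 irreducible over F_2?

Check for roots in F_2: m(0) = 1; m(1) = 1.
No roots. A degree-3 polynomial over a field with no linear factor is irreducible.

Yes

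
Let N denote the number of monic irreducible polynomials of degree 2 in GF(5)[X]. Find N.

10

By the necklace-counting formula, N_5(2) = (1/2) Σ_{d|2} μ(2/d)·5^d.
Divisors of 2: 1, 2; μ(2/d) for each: -1, 1.
Σ = − 5^1 + 5^2 = 20.
N = 20/2 = 10.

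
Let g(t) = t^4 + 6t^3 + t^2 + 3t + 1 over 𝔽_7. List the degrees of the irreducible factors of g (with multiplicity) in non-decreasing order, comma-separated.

Complete factorization: g(t) = (t^4 + 6t^3 + t^2 + 3t + 1).
Factor degrees with multiplicity: 4 = 4.

4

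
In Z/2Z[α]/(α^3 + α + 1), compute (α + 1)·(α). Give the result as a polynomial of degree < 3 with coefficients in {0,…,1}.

α^2 + α

Multiply in Z/2Z[α]: (α + 1)·(α) = α^2 + α.
Reduced: α^2 + α.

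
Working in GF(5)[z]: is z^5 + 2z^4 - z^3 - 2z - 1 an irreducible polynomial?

Write f(z) = z^5 + 2z^4 - z^3 - 2z - 1.
Check for roots in GF(5): f(0) = 4; f(1) = 4; f(2) = 1; f(3) = 1; f(4) = 3.
No roots, so no linear factors.
Degree-2 irreducible divisors: test the 10 monic irreducibles of degree 2 over GF(5).
None of them divide f (all give nonzero remainder).
No irreducible factor of degree ≤ 2 exists, so f is irreducible over GF(5).

Yes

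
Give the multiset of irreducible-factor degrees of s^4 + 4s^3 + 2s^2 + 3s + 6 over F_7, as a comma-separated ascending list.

Write h(s) = s^4 + 4s^3 + 2s^2 + 3s + 6.
Complete factorization: h(s) = (s^2 + 2s + 2)·(s^2 + 2s + 3).
Factor degrees with multiplicity: 2 + 2 = 4.

2, 2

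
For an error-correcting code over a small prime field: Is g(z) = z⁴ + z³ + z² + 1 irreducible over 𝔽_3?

Check for roots in 𝔽_3: g(0) = 1; g(1) = 1; g(2) = 2.
No roots, so no linear factors.
Monic irreducibles of degree 2 over GF(3): z² + 1, z² + z + 2, z² + 2z + 2.
None of them divide g (all give nonzero remainder).
No irreducible factor of degree ≤ 2 exists, so g is irreducible over GF(3).

Yes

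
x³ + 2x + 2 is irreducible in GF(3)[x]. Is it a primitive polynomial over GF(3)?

Write f(x) = x³ + 2x + 2.
|GF(3^3)^×| = 3^3 − 1 = 26. Prime factorization: 26 = 2·13.
f is primitive ⇔ x has order 26 in GF(3)[x]/(f), i.e. x^(26/q) ≠ 1 for each prime q | 26.
x^(13) mod f = 1
x^(2) mod f = x².
Since x^(13) = 1, the order of x divides 13 < 26; not primitive.

No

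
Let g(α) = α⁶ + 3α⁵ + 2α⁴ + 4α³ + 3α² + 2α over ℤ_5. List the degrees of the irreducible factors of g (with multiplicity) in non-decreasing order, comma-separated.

1, 1, 1, 3

Roots in ℤ_5: g(0) = 0 → root; g(1) = 0 → root; g(2) = 0 → root; g(3) = 1; g(4) = 2.
Linear factors from roots: (α), (α + 4), (α + 3).
Complete factorization: g(α) = (α)·(α + 3)·(α + 4)·(α³ + α² + 3α + 1).
Factor degrees with multiplicity: 1 + 1 + 1 + 3 = 6.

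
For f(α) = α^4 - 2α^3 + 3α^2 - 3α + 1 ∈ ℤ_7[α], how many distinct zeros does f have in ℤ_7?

2

Evaluate at each of the 7 elements of ℤ_7:
f(0) = 1; f(1) = 0 → root; f(2) = 0 → root; f(3) = 4; f(4) = 4; f(5) = 2; f(6) = 3.
Roots: {1, 2}.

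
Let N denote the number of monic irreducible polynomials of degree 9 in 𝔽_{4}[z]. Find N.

29120

x^(4^9) − x is the product of all monic irreducibles of degree dividing 9; Möbius inversion gives N = (1/9) Σ μ(9/d)·4^d.
Divisors of 9: 1, 3, 9; μ(9/d) for each: 0, -1, 1.
Σ = − 4^3 + 4^9 = 262080.
N = 262080/9 = 29120.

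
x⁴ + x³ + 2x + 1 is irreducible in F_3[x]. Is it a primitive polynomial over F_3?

No

Write f(x) = x⁴ + x³ + 2x + 1.
|GF(3^4)^×| = 3^4 − 1 = 80. Prime factorization: 80 = 2^4·5.
f is primitive ⇔ x has order 80 in GF(3)[x]/(f), i.e. x^(80/q) ≠ 1 for each prime q | 80.
x^(40) mod f = 1
x^(16) mod f = 2x² + x + 1.
Since x^(40) = 1, the order of x divides 40 < 80; not primitive.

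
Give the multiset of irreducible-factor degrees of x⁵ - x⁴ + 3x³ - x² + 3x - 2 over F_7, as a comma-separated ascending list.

Write h(x) = x⁵ - x⁴ + 3x³ - x² + 3x - 2.
Linear factors from roots: (x + 2).
Complete factorization: h(x) = (x + 2)·(x² - 3)·(x² - 3x - 2).
Factor degrees with multiplicity: 1 + 2 + 2 = 5.

1, 2, 2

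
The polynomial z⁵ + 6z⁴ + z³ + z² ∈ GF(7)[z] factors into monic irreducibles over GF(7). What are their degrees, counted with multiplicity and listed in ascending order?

1, 1, 1, 2

Write f(z) = z⁵ + 6z⁴ + z³ + z².
Linear factors from roots: (z), (z + 5).
Complete factorization: f(z) = (z + 5)·(z)^2·(z² + z + 3).
Factor degrees with multiplicity: 1 + 1 + 1 + 2 = 5.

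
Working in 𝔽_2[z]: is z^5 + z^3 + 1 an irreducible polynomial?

Write h(z) = z^5 + z^3 + 1.
Check for roots in 𝔽_2: h(0) = 1; h(1) = 1.
No roots, so no linear factors.
Monic irreducibles of degree 2 over GF(2): z^2 + z + 1.
None of them divide h (all give nonzero remainder).
No irreducible factor of degree ≤ 2 exists, so h is irreducible over GF(2).

Yes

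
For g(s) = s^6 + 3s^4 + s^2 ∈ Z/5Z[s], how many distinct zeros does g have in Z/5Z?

3

Evaluate at each of the 5 elements of Z/5Z:
g(0) = 0 → root; g(1) = 0 → root; g(2) = 1; g(3) = 1; g(4) = 0 → root.
Roots: {0, 1, 4}.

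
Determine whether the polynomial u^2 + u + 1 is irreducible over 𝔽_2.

Yes

Write g(u) = u^2 + u + 1.
Check for roots in 𝔽_2: g(0) = 1; g(1) = 1.
No roots. A degree-2 polynomial over a field with no linear factor is irreducible.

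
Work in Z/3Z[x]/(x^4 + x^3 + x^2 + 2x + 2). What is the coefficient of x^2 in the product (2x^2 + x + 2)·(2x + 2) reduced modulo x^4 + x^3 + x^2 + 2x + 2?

0

Multiply in Z/3Z[x]: (2x^2 + x + 2)·(2x + 2) = x^3 + 1.
Reduced: x^3 + 1.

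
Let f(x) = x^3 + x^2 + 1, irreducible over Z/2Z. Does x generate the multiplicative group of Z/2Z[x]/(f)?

Yes

|GF(2^3)^×| = 2^3 − 1 = 7. Prime factorization: 7 = 7.
f is primitive ⇔ x has order 7 in GF(2)[x]/(f), i.e. x^(7/q) ≠ 1 for each prime q | 7.
x^(1) mod f = x.
None equal 1, so x has full order 7; f is primitive.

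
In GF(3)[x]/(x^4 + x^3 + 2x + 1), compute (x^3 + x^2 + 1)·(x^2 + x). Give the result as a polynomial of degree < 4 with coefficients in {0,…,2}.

Multiply in GF(3)[x]: (x^3 + x^2 + 1)·(x^2 + x) = x^5 + 2x^4 + x^3 + x^2 + x.
Reduce using x^4 ≡ 2x^3 + x + 2 (mod x^4 + x^3 + 2x + 1).
Reduced: 2x^2 + x + 2.

2x^2 + x + 2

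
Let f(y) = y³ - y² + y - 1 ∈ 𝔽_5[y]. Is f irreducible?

Check for roots in 𝔽_5: f(0) = 4; f(1) = 0 → root; f(2) = 0 → root; f(3) = 0 → root; f(4) = 1.
f(1) = 0, so (y − 1) divides f(y); f is reducible.

No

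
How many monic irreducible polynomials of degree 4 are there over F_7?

588

x^(7^4) − x is the product of all monic irreducibles of degree dividing 4; Möbius inversion gives N = (1/4) Σ μ(4/d)·7^d.
Divisors of 4: 1, 2, 4; μ(4/d) for each: 0, -1, 1.
Σ = − 7^2 + 7^4 = 2352.
N = 2352/4 = 588.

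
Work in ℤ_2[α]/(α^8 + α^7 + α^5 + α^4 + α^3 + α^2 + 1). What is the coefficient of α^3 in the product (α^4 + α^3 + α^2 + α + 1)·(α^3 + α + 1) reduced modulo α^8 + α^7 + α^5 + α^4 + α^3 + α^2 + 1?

Multiply in ℤ_2[α]: (α^4 + α^3 + α^2 + α + 1)·(α^3 + α + 1) = α^7 + α^6 + α^4 + α^3 + 1.
Reduced: α^7 + α^6 + α^4 + α^3 + 1.

1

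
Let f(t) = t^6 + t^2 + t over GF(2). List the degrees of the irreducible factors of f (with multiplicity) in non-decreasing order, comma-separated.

1, 2, 3

Roots in GF(2): f(0) = 0 → root; f(1) = 1.
Linear factors from roots: (t).
Complete factorization: f(t) = (t)·(t^2 + t + 1)·(t^3 + t^2 + 1).
Factor degrees with multiplicity: 1 + 2 + 3 = 6.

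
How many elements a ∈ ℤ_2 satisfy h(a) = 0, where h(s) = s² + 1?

Evaluate at each of the 2 elements of ℤ_2:
h(0) = 1; h(1) = 0 → root.
Roots: {1}.

1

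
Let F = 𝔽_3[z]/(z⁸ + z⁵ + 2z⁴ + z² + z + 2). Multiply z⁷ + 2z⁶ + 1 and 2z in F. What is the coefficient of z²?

1

Multiply in 𝔽_3[z]: (z⁷ + 2z⁶ + 1)·(2z) = 2z⁸ + z⁷ + 2z.
Reduce using z⁸ ≡ 2z⁵ + z⁴ + 2z² + 2z + 1 (mod z⁸ + z⁵ + 2z⁴ + z² + z + 2).
Reduced: z⁷ + z⁵ + 2z⁴ + z² + 2.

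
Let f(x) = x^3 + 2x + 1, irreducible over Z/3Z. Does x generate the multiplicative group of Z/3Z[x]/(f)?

|GF(3^3)^×| = 3^3 − 1 = 26. Prime factorization: 26 = 2·13.
f is primitive ⇔ x has order 26 in GF(3)[x]/(f), i.e. x^(26/q) ≠ 1 for each prime q | 26.
x^(13) mod f = 2.
x^(2) mod f = x^2.
None equal 1, so x has full order 26; f is primitive.

Yes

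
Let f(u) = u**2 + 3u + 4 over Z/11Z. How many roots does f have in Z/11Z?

2

Evaluate at each of the 11 elements of Z/11Z:
f(0) = 4; f(1) = 8; f(2) = 3; f(3) = 0 → root; f(4) = 10; f(5) = 0 → root; f(6) = 3; f(7) = 8; f(8) = 4; f(9) = 2; f(10) = 2.
Roots: {3, 5}.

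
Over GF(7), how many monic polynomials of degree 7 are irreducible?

Gauss's count: N_{7}(7) = (1/7) Σ_{d|7} μ(7/d)·7^d.
Divisors of 7: 1, 7; μ(7/d) for each: -1, 1.
Σ = − 7^1 + 7^7 = 823536.
N = 823536/7 = 117648.

117648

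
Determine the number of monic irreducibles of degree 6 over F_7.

x^(7^6) − x is the product of all monic irreducibles of degree dividing 6; Möbius inversion gives N = (1/6) Σ μ(6/d)·7^d.
Divisors of 6: 1, 2, 3, 6; μ(6/d) for each: 1, -1, -1, 1.
Σ = 7^1 − 7^2 − 7^3 + 7^6 = 117264.
N = 117264/6 = 19544.

19544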